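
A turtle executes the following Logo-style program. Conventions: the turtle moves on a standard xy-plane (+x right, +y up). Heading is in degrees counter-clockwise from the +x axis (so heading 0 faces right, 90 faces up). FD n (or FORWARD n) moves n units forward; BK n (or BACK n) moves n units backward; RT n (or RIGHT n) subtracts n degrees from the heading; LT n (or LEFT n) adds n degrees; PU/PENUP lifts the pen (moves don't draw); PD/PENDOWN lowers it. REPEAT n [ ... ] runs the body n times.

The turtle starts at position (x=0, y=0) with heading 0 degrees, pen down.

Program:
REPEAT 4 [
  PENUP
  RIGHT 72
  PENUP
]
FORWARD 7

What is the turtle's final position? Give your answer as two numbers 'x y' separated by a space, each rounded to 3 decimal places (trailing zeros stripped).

Executing turtle program step by step:
Start: pos=(0,0), heading=0, pen down
REPEAT 4 [
  -- iteration 1/4 --
  PU: pen up
  RT 72: heading 0 -> 288
  PU: pen up
  -- iteration 2/4 --
  PU: pen up
  RT 72: heading 288 -> 216
  PU: pen up
  -- iteration 3/4 --
  PU: pen up
  RT 72: heading 216 -> 144
  PU: pen up
  -- iteration 4/4 --
  PU: pen up
  RT 72: heading 144 -> 72
  PU: pen up
]
FD 7: (0,0) -> (2.163,6.657) [heading=72, move]
Final: pos=(2.163,6.657), heading=72, 0 segment(s) drawn

Answer: 2.163 6.657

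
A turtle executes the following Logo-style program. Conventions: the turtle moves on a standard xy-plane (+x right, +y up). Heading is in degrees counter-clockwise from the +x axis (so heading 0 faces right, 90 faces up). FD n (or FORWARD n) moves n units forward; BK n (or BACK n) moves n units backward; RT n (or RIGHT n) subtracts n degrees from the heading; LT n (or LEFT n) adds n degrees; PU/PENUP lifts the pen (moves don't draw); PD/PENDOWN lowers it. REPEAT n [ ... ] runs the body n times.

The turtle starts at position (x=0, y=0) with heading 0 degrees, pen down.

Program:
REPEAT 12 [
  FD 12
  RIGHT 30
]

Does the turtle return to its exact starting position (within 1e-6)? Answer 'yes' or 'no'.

Executing turtle program step by step:
Start: pos=(0,0), heading=0, pen down
REPEAT 12 [
  -- iteration 1/12 --
  FD 12: (0,0) -> (12,0) [heading=0, draw]
  RT 30: heading 0 -> 330
  -- iteration 2/12 --
  FD 12: (12,0) -> (22.392,-6) [heading=330, draw]
  RT 30: heading 330 -> 300
  -- iteration 3/12 --
  FD 12: (22.392,-6) -> (28.392,-16.392) [heading=300, draw]
  RT 30: heading 300 -> 270
  -- iteration 4/12 --
  FD 12: (28.392,-16.392) -> (28.392,-28.392) [heading=270, draw]
  RT 30: heading 270 -> 240
  -- iteration 5/12 --
  FD 12: (28.392,-28.392) -> (22.392,-38.785) [heading=240, draw]
  RT 30: heading 240 -> 210
  -- iteration 6/12 --
  FD 12: (22.392,-38.785) -> (12,-44.785) [heading=210, draw]
  RT 30: heading 210 -> 180
  -- iteration 7/12 --
  FD 12: (12,-44.785) -> (0,-44.785) [heading=180, draw]
  RT 30: heading 180 -> 150
  -- iteration 8/12 --
  FD 12: (0,-44.785) -> (-10.392,-38.785) [heading=150, draw]
  RT 30: heading 150 -> 120
  -- iteration 9/12 --
  FD 12: (-10.392,-38.785) -> (-16.392,-28.392) [heading=120, draw]
  RT 30: heading 120 -> 90
  -- iteration 10/12 --
  FD 12: (-16.392,-28.392) -> (-16.392,-16.392) [heading=90, draw]
  RT 30: heading 90 -> 60
  -- iteration 11/12 --
  FD 12: (-16.392,-16.392) -> (-10.392,-6) [heading=60, draw]
  RT 30: heading 60 -> 30
  -- iteration 12/12 --
  FD 12: (-10.392,-6) -> (0,0) [heading=30, draw]
  RT 30: heading 30 -> 0
]
Final: pos=(0,0), heading=0, 12 segment(s) drawn

Start position: (0, 0)
Final position: (0, 0)
Distance = 0; < 1e-6 -> CLOSED

Answer: yes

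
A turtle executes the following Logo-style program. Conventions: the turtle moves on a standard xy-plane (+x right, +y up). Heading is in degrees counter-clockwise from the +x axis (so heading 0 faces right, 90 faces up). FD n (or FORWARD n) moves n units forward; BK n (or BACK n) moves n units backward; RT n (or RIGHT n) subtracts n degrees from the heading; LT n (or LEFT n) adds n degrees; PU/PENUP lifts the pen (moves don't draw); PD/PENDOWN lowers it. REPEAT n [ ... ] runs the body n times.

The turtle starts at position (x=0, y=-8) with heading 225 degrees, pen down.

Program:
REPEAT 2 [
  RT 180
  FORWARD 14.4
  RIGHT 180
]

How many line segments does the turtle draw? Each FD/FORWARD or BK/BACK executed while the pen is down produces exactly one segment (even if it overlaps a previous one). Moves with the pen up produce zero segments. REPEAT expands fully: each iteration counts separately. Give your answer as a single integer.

Executing turtle program step by step:
Start: pos=(0,-8), heading=225, pen down
REPEAT 2 [
  -- iteration 1/2 --
  RT 180: heading 225 -> 45
  FD 14.4: (0,-8) -> (10.182,2.182) [heading=45, draw]
  RT 180: heading 45 -> 225
  -- iteration 2/2 --
  RT 180: heading 225 -> 45
  FD 14.4: (10.182,2.182) -> (20.365,12.365) [heading=45, draw]
  RT 180: heading 45 -> 225
]
Final: pos=(20.365,12.365), heading=225, 2 segment(s) drawn
Segments drawn: 2

Answer: 2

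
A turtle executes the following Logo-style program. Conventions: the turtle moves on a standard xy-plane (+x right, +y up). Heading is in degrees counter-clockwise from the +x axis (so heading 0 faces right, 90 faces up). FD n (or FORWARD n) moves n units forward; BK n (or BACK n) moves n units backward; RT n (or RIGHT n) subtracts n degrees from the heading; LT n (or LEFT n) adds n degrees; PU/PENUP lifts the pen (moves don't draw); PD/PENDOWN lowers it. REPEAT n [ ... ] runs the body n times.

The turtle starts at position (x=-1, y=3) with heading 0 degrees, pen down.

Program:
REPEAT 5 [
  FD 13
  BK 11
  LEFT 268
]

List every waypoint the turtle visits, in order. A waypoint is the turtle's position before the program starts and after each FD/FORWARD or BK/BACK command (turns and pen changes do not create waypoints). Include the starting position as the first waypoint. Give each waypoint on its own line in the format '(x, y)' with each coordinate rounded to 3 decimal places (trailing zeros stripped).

Executing turtle program step by step:
Start: pos=(-1,3), heading=0, pen down
REPEAT 5 [
  -- iteration 1/5 --
  FD 13: (-1,3) -> (12,3) [heading=0, draw]
  BK 11: (12,3) -> (1,3) [heading=0, draw]
  LT 268: heading 0 -> 268
  -- iteration 2/5 --
  FD 13: (1,3) -> (0.546,-9.992) [heading=268, draw]
  BK 11: (0.546,-9.992) -> (0.93,1.001) [heading=268, draw]
  LT 268: heading 268 -> 176
  -- iteration 3/5 --
  FD 13: (0.93,1.001) -> (-12.038,1.908) [heading=176, draw]
  BK 11: (-12.038,1.908) -> (-1.065,1.141) [heading=176, draw]
  LT 268: heading 176 -> 84
  -- iteration 4/5 --
  FD 13: (-1.065,1.141) -> (0.294,14.07) [heading=84, draw]
  BK 11: (0.294,14.07) -> (-0.856,3.13) [heading=84, draw]
  LT 268: heading 84 -> 352
  -- iteration 5/5 --
  FD 13: (-0.856,3.13) -> (12.018,1.321) [heading=352, draw]
  BK 11: (12.018,1.321) -> (1.125,2.851) [heading=352, draw]
  LT 268: heading 352 -> 260
]
Final: pos=(1.125,2.851), heading=260, 10 segment(s) drawn
Waypoints (11 total):
(-1, 3)
(12, 3)
(1, 3)
(0.546, -9.992)
(0.93, 1.001)
(-12.038, 1.908)
(-1.065, 1.141)
(0.294, 14.07)
(-0.856, 3.13)
(12.018, 1.321)
(1.125, 2.851)

Answer: (-1, 3)
(12, 3)
(1, 3)
(0.546, -9.992)
(0.93, 1.001)
(-12.038, 1.908)
(-1.065, 1.141)
(0.294, 14.07)
(-0.856, 3.13)
(12.018, 1.321)
(1.125, 2.851)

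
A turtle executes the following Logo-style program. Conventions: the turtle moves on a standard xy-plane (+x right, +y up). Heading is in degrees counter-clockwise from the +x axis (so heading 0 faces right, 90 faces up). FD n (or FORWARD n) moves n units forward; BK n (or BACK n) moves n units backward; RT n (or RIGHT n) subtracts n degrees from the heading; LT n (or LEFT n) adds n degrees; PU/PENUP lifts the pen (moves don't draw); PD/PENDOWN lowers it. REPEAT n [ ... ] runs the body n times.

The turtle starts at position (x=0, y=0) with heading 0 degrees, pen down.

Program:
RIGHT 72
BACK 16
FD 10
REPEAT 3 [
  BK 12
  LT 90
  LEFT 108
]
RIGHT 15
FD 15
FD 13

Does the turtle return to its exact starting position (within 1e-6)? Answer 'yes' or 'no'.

Answer: no

Derivation:
Executing turtle program step by step:
Start: pos=(0,0), heading=0, pen down
RT 72: heading 0 -> 288
BK 16: (0,0) -> (-4.944,15.217) [heading=288, draw]
FD 10: (-4.944,15.217) -> (-1.854,5.706) [heading=288, draw]
REPEAT 3 [
  -- iteration 1/3 --
  BK 12: (-1.854,5.706) -> (-5.562,17.119) [heading=288, draw]
  LT 90: heading 288 -> 18
  LT 108: heading 18 -> 126
  -- iteration 2/3 --
  BK 12: (-5.562,17.119) -> (1.491,7.411) [heading=126, draw]
  LT 90: heading 126 -> 216
  LT 108: heading 216 -> 324
  -- iteration 3/3 --
  BK 12: (1.491,7.411) -> (-8.217,14.464) [heading=324, draw]
  LT 90: heading 324 -> 54
  LT 108: heading 54 -> 162
]
RT 15: heading 162 -> 147
FD 15: (-8.217,14.464) -> (-20.797,22.634) [heading=147, draw]
FD 13: (-20.797,22.634) -> (-31.7,29.714) [heading=147, draw]
Final: pos=(-31.7,29.714), heading=147, 7 segment(s) drawn

Start position: (0, 0)
Final position: (-31.7, 29.714)
Distance = 43.449; >= 1e-6 -> NOT closed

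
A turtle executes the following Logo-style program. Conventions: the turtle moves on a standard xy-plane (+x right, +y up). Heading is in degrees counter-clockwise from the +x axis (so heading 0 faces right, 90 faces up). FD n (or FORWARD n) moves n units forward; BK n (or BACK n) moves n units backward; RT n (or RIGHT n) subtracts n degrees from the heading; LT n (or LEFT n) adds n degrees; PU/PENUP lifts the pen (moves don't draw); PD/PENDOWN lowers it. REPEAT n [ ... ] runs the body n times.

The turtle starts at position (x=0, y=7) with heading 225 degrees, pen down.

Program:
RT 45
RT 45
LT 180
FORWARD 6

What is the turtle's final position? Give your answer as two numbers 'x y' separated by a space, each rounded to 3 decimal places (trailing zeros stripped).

Answer: 4.243 2.757

Derivation:
Executing turtle program step by step:
Start: pos=(0,7), heading=225, pen down
RT 45: heading 225 -> 180
RT 45: heading 180 -> 135
LT 180: heading 135 -> 315
FD 6: (0,7) -> (4.243,2.757) [heading=315, draw]
Final: pos=(4.243,2.757), heading=315, 1 segment(s) drawn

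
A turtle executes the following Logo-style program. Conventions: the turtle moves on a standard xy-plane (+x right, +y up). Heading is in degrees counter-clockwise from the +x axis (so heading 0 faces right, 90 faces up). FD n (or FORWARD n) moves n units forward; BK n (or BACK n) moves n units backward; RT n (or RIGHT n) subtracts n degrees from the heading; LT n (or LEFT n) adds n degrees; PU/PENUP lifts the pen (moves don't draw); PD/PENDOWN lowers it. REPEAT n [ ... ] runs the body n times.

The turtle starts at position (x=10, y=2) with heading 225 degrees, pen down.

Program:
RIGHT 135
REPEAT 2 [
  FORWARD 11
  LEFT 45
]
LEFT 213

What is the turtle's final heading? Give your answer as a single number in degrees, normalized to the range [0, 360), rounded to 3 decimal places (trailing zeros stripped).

Answer: 33

Derivation:
Executing turtle program step by step:
Start: pos=(10,2), heading=225, pen down
RT 135: heading 225 -> 90
REPEAT 2 [
  -- iteration 1/2 --
  FD 11: (10,2) -> (10,13) [heading=90, draw]
  LT 45: heading 90 -> 135
  -- iteration 2/2 --
  FD 11: (10,13) -> (2.222,20.778) [heading=135, draw]
  LT 45: heading 135 -> 180
]
LT 213: heading 180 -> 33
Final: pos=(2.222,20.778), heading=33, 2 segment(s) drawn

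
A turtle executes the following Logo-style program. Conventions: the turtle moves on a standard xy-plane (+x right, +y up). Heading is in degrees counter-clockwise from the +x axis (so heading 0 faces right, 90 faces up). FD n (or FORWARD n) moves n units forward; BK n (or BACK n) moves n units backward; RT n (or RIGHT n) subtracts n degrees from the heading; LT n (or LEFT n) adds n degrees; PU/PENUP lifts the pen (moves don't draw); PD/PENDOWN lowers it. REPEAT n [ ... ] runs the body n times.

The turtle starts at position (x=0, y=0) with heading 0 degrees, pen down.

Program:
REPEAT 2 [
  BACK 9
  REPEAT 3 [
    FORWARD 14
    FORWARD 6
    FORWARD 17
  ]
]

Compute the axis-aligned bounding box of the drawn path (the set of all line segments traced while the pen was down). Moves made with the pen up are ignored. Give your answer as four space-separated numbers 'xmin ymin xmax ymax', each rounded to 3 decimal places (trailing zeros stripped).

Answer: -9 0 204 0

Derivation:
Executing turtle program step by step:
Start: pos=(0,0), heading=0, pen down
REPEAT 2 [
  -- iteration 1/2 --
  BK 9: (0,0) -> (-9,0) [heading=0, draw]
  REPEAT 3 [
    -- iteration 1/3 --
    FD 14: (-9,0) -> (5,0) [heading=0, draw]
    FD 6: (5,0) -> (11,0) [heading=0, draw]
    FD 17: (11,0) -> (28,0) [heading=0, draw]
    -- iteration 2/3 --
    FD 14: (28,0) -> (42,0) [heading=0, draw]
    FD 6: (42,0) -> (48,0) [heading=0, draw]
    FD 17: (48,0) -> (65,0) [heading=0, draw]
    -- iteration 3/3 --
    FD 14: (65,0) -> (79,0) [heading=0, draw]
    FD 6: (79,0) -> (85,0) [heading=0, draw]
    FD 17: (85,0) -> (102,0) [heading=0, draw]
  ]
  -- iteration 2/2 --
  BK 9: (102,0) -> (93,0) [heading=0, draw]
  REPEAT 3 [
    -- iteration 1/3 --
    FD 14: (93,0) -> (107,0) [heading=0, draw]
    FD 6: (107,0) -> (113,0) [heading=0, draw]
    FD 17: (113,0) -> (130,0) [heading=0, draw]
    -- iteration 2/3 --
    FD 14: (130,0) -> (144,0) [heading=0, draw]
    FD 6: (144,0) -> (150,0) [heading=0, draw]
    FD 17: (150,0) -> (167,0) [heading=0, draw]
    -- iteration 3/3 --
    FD 14: (167,0) -> (181,0) [heading=0, draw]
    FD 6: (181,0) -> (187,0) [heading=0, draw]
    FD 17: (187,0) -> (204,0) [heading=0, draw]
  ]
]
Final: pos=(204,0), heading=0, 20 segment(s) drawn

Segment endpoints: x in {-9, 0, 5, 11, 28, 42, 48, 65, 79, 85, 93, 102, 107, 113, 130, 144, 150, 167, 181, 187, 204}, y in {0}
xmin=-9, ymin=0, xmax=204, ymax=0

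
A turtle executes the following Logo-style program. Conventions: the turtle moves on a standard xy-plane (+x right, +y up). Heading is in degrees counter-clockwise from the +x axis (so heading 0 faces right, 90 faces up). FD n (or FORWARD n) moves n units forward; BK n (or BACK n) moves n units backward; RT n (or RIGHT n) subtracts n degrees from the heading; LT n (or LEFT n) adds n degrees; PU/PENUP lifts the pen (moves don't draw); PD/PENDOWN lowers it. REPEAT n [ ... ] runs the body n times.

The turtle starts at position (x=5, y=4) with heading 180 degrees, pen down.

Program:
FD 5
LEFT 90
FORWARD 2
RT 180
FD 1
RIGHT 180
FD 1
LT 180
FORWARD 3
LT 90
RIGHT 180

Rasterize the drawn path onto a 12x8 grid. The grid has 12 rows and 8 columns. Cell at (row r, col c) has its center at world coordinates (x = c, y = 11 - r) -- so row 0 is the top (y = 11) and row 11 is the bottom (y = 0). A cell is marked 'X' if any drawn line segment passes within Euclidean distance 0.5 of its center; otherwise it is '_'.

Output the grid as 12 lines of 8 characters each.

Answer: ________
________
________
________
________
________
X_______
XXXXXX__
X_______
X_______
________
________

Derivation:
Segment 0: (5,4) -> (0,4)
Segment 1: (0,4) -> (-0,2)
Segment 2: (-0,2) -> (-0,3)
Segment 3: (-0,3) -> (-0,2)
Segment 4: (-0,2) -> (-0,5)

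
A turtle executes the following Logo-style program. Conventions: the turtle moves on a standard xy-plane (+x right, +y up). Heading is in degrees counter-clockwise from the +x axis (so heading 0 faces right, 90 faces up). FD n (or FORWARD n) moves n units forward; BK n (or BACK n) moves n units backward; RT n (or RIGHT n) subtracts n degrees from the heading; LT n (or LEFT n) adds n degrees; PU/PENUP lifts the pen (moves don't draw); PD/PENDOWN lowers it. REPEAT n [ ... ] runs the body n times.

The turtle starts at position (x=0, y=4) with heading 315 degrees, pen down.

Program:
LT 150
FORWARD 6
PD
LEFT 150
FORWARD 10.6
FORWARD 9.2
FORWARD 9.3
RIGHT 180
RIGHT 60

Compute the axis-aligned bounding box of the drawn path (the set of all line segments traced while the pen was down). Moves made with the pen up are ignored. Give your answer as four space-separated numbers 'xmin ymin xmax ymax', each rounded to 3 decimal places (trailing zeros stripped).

Executing turtle program step by step:
Start: pos=(0,4), heading=315, pen down
LT 150: heading 315 -> 105
FD 6: (0,4) -> (-1.553,9.796) [heading=105, draw]
PD: pen down
LT 150: heading 105 -> 255
FD 10.6: (-1.553,9.796) -> (-4.296,-0.443) [heading=255, draw]
FD 9.2: (-4.296,-0.443) -> (-6.678,-9.33) [heading=255, draw]
FD 9.3: (-6.678,-9.33) -> (-9.085,-18.313) [heading=255, draw]
RT 180: heading 255 -> 75
RT 60: heading 75 -> 15
Final: pos=(-9.085,-18.313), heading=15, 4 segment(s) drawn

Segment endpoints: x in {-9.085, -6.678, -4.296, -1.553, 0}, y in {-18.313, -9.33, -0.443, 4, 9.796}
xmin=-9.085, ymin=-18.313, xmax=0, ymax=9.796

Answer: -9.085 -18.313 0 9.796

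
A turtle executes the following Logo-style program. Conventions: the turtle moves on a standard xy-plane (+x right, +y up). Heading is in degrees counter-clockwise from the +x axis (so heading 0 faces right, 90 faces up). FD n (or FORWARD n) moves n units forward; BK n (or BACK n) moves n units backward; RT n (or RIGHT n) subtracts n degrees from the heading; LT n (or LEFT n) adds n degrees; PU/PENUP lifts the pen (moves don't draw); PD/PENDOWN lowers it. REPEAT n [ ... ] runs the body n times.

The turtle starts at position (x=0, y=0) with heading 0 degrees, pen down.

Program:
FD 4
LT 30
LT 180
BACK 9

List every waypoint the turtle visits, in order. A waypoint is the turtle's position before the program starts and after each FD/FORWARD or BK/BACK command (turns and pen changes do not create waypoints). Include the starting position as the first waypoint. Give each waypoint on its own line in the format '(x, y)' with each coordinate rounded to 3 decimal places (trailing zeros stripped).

Executing turtle program step by step:
Start: pos=(0,0), heading=0, pen down
FD 4: (0,0) -> (4,0) [heading=0, draw]
LT 30: heading 0 -> 30
LT 180: heading 30 -> 210
BK 9: (4,0) -> (11.794,4.5) [heading=210, draw]
Final: pos=(11.794,4.5), heading=210, 2 segment(s) drawn
Waypoints (3 total):
(0, 0)
(4, 0)
(11.794, 4.5)

Answer: (0, 0)
(4, 0)
(11.794, 4.5)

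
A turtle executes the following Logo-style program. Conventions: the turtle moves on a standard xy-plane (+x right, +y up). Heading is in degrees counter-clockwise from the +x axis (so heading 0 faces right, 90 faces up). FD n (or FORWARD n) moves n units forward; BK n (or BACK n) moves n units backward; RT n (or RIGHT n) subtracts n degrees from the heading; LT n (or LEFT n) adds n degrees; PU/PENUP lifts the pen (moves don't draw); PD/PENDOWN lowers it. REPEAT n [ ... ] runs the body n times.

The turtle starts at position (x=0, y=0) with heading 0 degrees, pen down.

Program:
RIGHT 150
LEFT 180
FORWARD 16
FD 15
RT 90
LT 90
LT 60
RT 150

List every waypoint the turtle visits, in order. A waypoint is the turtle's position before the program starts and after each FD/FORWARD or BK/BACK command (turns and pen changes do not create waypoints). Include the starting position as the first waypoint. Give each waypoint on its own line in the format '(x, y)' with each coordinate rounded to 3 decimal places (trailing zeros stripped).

Answer: (0, 0)
(13.856, 8)
(26.847, 15.5)

Derivation:
Executing turtle program step by step:
Start: pos=(0,0), heading=0, pen down
RT 150: heading 0 -> 210
LT 180: heading 210 -> 30
FD 16: (0,0) -> (13.856,8) [heading=30, draw]
FD 15: (13.856,8) -> (26.847,15.5) [heading=30, draw]
RT 90: heading 30 -> 300
LT 90: heading 300 -> 30
LT 60: heading 30 -> 90
RT 150: heading 90 -> 300
Final: pos=(26.847,15.5), heading=300, 2 segment(s) drawn
Waypoints (3 total):
(0, 0)
(13.856, 8)
(26.847, 15.5)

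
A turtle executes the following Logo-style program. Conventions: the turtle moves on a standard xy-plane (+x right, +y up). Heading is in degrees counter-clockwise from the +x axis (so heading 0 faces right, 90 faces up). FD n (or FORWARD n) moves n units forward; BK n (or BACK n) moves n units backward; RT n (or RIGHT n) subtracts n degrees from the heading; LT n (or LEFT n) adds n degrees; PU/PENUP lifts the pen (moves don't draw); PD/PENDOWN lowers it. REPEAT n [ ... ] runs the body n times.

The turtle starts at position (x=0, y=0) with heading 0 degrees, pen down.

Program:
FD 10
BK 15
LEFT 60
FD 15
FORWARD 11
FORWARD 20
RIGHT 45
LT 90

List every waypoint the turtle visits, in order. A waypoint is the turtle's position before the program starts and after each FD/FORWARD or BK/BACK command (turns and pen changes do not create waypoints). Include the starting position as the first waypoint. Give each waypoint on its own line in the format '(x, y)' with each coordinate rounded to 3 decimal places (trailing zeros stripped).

Executing turtle program step by step:
Start: pos=(0,0), heading=0, pen down
FD 10: (0,0) -> (10,0) [heading=0, draw]
BK 15: (10,0) -> (-5,0) [heading=0, draw]
LT 60: heading 0 -> 60
FD 15: (-5,0) -> (2.5,12.99) [heading=60, draw]
FD 11: (2.5,12.99) -> (8,22.517) [heading=60, draw]
FD 20: (8,22.517) -> (18,39.837) [heading=60, draw]
RT 45: heading 60 -> 15
LT 90: heading 15 -> 105
Final: pos=(18,39.837), heading=105, 5 segment(s) drawn
Waypoints (6 total):
(0, 0)
(10, 0)
(-5, 0)
(2.5, 12.99)
(8, 22.517)
(18, 39.837)

Answer: (0, 0)
(10, 0)
(-5, 0)
(2.5, 12.99)
(8, 22.517)
(18, 39.837)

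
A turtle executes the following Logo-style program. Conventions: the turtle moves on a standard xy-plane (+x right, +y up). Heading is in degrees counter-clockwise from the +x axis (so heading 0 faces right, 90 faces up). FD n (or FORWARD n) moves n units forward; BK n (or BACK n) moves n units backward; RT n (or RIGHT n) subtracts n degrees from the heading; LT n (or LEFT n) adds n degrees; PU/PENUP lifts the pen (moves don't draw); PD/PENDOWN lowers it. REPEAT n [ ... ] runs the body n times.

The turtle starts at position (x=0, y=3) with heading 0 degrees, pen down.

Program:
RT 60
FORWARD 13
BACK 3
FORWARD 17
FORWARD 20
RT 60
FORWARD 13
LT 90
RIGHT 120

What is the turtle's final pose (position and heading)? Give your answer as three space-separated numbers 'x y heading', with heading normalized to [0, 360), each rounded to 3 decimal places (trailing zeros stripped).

Executing turtle program step by step:
Start: pos=(0,3), heading=0, pen down
RT 60: heading 0 -> 300
FD 13: (0,3) -> (6.5,-8.258) [heading=300, draw]
BK 3: (6.5,-8.258) -> (5,-5.66) [heading=300, draw]
FD 17: (5,-5.66) -> (13.5,-20.383) [heading=300, draw]
FD 20: (13.5,-20.383) -> (23.5,-37.703) [heading=300, draw]
RT 60: heading 300 -> 240
FD 13: (23.5,-37.703) -> (17,-48.962) [heading=240, draw]
LT 90: heading 240 -> 330
RT 120: heading 330 -> 210
Final: pos=(17,-48.962), heading=210, 5 segment(s) drawn

Answer: 17 -48.962 210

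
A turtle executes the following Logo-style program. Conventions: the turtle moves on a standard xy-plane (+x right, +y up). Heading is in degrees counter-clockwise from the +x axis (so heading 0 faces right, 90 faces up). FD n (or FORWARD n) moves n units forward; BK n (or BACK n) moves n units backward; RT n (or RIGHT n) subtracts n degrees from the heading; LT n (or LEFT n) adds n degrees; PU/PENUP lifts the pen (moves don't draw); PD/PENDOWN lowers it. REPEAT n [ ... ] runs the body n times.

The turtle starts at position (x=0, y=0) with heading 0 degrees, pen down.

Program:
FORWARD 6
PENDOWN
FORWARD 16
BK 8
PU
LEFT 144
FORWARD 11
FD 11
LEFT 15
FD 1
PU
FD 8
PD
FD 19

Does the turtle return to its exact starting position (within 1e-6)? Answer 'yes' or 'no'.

Answer: no

Derivation:
Executing turtle program step by step:
Start: pos=(0,0), heading=0, pen down
FD 6: (0,0) -> (6,0) [heading=0, draw]
PD: pen down
FD 16: (6,0) -> (22,0) [heading=0, draw]
BK 8: (22,0) -> (14,0) [heading=0, draw]
PU: pen up
LT 144: heading 0 -> 144
FD 11: (14,0) -> (5.101,6.466) [heading=144, move]
FD 11: (5.101,6.466) -> (-3.798,12.931) [heading=144, move]
LT 15: heading 144 -> 159
FD 1: (-3.798,12.931) -> (-4.732,13.29) [heading=159, move]
PU: pen up
FD 8: (-4.732,13.29) -> (-12.201,16.157) [heading=159, move]
PD: pen down
FD 19: (-12.201,16.157) -> (-29.939,22.966) [heading=159, draw]
Final: pos=(-29.939,22.966), heading=159, 4 segment(s) drawn

Start position: (0, 0)
Final position: (-29.939, 22.966)
Distance = 37.732; >= 1e-6 -> NOT closed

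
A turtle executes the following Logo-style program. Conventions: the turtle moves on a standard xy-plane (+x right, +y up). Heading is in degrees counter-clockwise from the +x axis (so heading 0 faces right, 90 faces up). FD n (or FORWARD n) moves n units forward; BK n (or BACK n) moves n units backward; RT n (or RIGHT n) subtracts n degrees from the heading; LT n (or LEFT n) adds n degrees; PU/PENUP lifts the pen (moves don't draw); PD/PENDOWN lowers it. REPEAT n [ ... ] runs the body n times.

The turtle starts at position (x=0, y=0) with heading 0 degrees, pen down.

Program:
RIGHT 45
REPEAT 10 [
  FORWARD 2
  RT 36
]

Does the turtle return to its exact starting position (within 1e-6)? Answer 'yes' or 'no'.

Executing turtle program step by step:
Start: pos=(0,0), heading=0, pen down
RT 45: heading 0 -> 315
REPEAT 10 [
  -- iteration 1/10 --
  FD 2: (0,0) -> (1.414,-1.414) [heading=315, draw]
  RT 36: heading 315 -> 279
  -- iteration 2/10 --
  FD 2: (1.414,-1.414) -> (1.727,-3.39) [heading=279, draw]
  RT 36: heading 279 -> 243
  -- iteration 3/10 --
  FD 2: (1.727,-3.39) -> (0.819,-5.172) [heading=243, draw]
  RT 36: heading 243 -> 207
  -- iteration 4/10 --
  FD 2: (0.819,-5.172) -> (-0.963,-6.08) [heading=207, draw]
  RT 36: heading 207 -> 171
  -- iteration 5/10 --
  FD 2: (-0.963,-6.08) -> (-2.938,-5.767) [heading=171, draw]
  RT 36: heading 171 -> 135
  -- iteration 6/10 --
  FD 2: (-2.938,-5.767) -> (-4.353,-4.353) [heading=135, draw]
  RT 36: heading 135 -> 99
  -- iteration 7/10 --
  FD 2: (-4.353,-4.353) -> (-4.665,-2.377) [heading=99, draw]
  RT 36: heading 99 -> 63
  -- iteration 8/10 --
  FD 2: (-4.665,-2.377) -> (-3.757,-0.595) [heading=63, draw]
  RT 36: heading 63 -> 27
  -- iteration 9/10 --
  FD 2: (-3.757,-0.595) -> (-1.975,0.313) [heading=27, draw]
  RT 36: heading 27 -> 351
  -- iteration 10/10 --
  FD 2: (-1.975,0.313) -> (0,0) [heading=351, draw]
  RT 36: heading 351 -> 315
]
Final: pos=(0,0), heading=315, 10 segment(s) drawn

Start position: (0, 0)
Final position: (0, 0)
Distance = 0; < 1e-6 -> CLOSED

Answer: yes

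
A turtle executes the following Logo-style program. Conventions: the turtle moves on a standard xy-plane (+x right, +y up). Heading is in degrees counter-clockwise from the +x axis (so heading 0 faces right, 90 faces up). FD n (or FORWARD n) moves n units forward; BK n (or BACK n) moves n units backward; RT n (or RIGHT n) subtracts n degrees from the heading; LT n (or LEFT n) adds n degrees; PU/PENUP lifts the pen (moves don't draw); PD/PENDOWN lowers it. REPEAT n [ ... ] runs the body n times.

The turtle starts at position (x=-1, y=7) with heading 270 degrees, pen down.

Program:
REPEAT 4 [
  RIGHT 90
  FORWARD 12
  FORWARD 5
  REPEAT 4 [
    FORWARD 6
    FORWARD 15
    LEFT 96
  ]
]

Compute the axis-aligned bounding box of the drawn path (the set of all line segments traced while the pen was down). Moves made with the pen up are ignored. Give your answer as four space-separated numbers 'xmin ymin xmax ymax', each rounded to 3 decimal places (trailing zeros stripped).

Answer: -56.396 -13.885 29.182 72.313

Derivation:
Executing turtle program step by step:
Start: pos=(-1,7), heading=270, pen down
REPEAT 4 [
  -- iteration 1/4 --
  RT 90: heading 270 -> 180
  FD 12: (-1,7) -> (-13,7) [heading=180, draw]
  FD 5: (-13,7) -> (-18,7) [heading=180, draw]
  REPEAT 4 [
    -- iteration 1/4 --
    FD 6: (-18,7) -> (-24,7) [heading=180, draw]
    FD 15: (-24,7) -> (-39,7) [heading=180, draw]
    LT 96: heading 180 -> 276
    -- iteration 2/4 --
    FD 6: (-39,7) -> (-38.373,1.033) [heading=276, draw]
    FD 15: (-38.373,1.033) -> (-36.805,-13.885) [heading=276, draw]
    LT 96: heading 276 -> 12
    -- iteration 3/4 --
    FD 6: (-36.805,-13.885) -> (-30.936,-12.637) [heading=12, draw]
    FD 15: (-30.936,-12.637) -> (-16.264,-9.519) [heading=12, draw]
    LT 96: heading 12 -> 108
    -- iteration 4/4 --
    FD 6: (-16.264,-9.519) -> (-18.118,-3.812) [heading=108, draw]
    FD 15: (-18.118,-3.812) -> (-22.753,10.453) [heading=108, draw]
    LT 96: heading 108 -> 204
  ]
  -- iteration 2/4 --
  RT 90: heading 204 -> 114
  FD 12: (-22.753,10.453) -> (-27.634,21.416) [heading=114, draw]
  FD 5: (-27.634,21.416) -> (-29.668,25.984) [heading=114, draw]
  REPEAT 4 [
    -- iteration 1/4 --
    FD 6: (-29.668,25.984) -> (-32.108,31.465) [heading=114, draw]
    FD 15: (-32.108,31.465) -> (-38.209,45.168) [heading=114, draw]
    LT 96: heading 114 -> 210
    -- iteration 2/4 --
    FD 6: (-38.209,45.168) -> (-43.405,42.168) [heading=210, draw]
    FD 15: (-43.405,42.168) -> (-56.396,34.668) [heading=210, draw]
    LT 96: heading 210 -> 306
    -- iteration 3/4 --
    FD 6: (-56.396,34.668) -> (-52.869,29.814) [heading=306, draw]
    FD 15: (-52.869,29.814) -> (-44.052,17.679) [heading=306, draw]
    LT 96: heading 306 -> 42
    -- iteration 4/4 --
    FD 6: (-44.052,17.679) -> (-39.593,21.694) [heading=42, draw]
    FD 15: (-39.593,21.694) -> (-28.446,31.73) [heading=42, draw]
    LT 96: heading 42 -> 138
  ]
  -- iteration 3/4 --
  RT 90: heading 138 -> 48
  FD 12: (-28.446,31.73) -> (-20.417,40.648) [heading=48, draw]
  FD 5: (-20.417,40.648) -> (-17.071,44.364) [heading=48, draw]
  REPEAT 4 [
    -- iteration 1/4 --
    FD 6: (-17.071,44.364) -> (-13.056,48.823) [heading=48, draw]
    FD 15: (-13.056,48.823) -> (-3.019,59.97) [heading=48, draw]
    LT 96: heading 48 -> 144
    -- iteration 2/4 --
    FD 6: (-3.019,59.97) -> (-7.873,63.497) [heading=144, draw]
    FD 15: (-7.873,63.497) -> (-20.009,72.313) [heading=144, draw]
    LT 96: heading 144 -> 240
    -- iteration 3/4 --
    FD 6: (-20.009,72.313) -> (-23.009,67.117) [heading=240, draw]
    FD 15: (-23.009,67.117) -> (-30.509,54.127) [heading=240, draw]
    LT 96: heading 240 -> 336
    -- iteration 4/4 --
    FD 6: (-30.509,54.127) -> (-25.027,51.687) [heading=336, draw]
    FD 15: (-25.027,51.687) -> (-11.324,45.585) [heading=336, draw]
    LT 96: heading 336 -> 72
  ]
  -- iteration 4/4 --
  RT 90: heading 72 -> 342
  FD 12: (-11.324,45.585) -> (0.089,41.877) [heading=342, draw]
  FD 5: (0.089,41.877) -> (4.844,40.332) [heading=342, draw]
  REPEAT 4 [
    -- iteration 1/4 --
    FD 6: (4.844,40.332) -> (10.55,38.478) [heading=342, draw]
    FD 15: (10.55,38.478) -> (24.816,33.843) [heading=342, draw]
    LT 96: heading 342 -> 78
    -- iteration 2/4 --
    FD 6: (24.816,33.843) -> (26.064,39.712) [heading=78, draw]
    FD 15: (26.064,39.712) -> (29.182,54.384) [heading=78, draw]
    LT 96: heading 78 -> 174
    -- iteration 3/4 --
    FD 6: (29.182,54.384) -> (23.215,55.011) [heading=174, draw]
    FD 15: (23.215,55.011) -> (8.297,56.579) [heading=174, draw]
    LT 96: heading 174 -> 270
    -- iteration 4/4 --
    FD 6: (8.297,56.579) -> (8.297,50.579) [heading=270, draw]
    FD 15: (8.297,50.579) -> (8.297,35.579) [heading=270, draw]
    LT 96: heading 270 -> 6
  ]
]
Final: pos=(8.297,35.579), heading=6, 40 segment(s) drawn

Segment endpoints: x in {-56.396, -52.869, -44.052, -43.405, -39.593, -39, -38.373, -38.209, -36.805, -32.108, -30.936, -30.509, -29.668, -28.446, -27.634, -25.027, -24, -23.009, -22.753, -20.417, -20.009, -18.118, -18, -17.071, -16.264, -13.056, -13, -11.324, -7.873, -3.019, -1, 0.089, 4.844, 8.297, 8.297, 8.297, 10.55, 23.215, 24.816, 26.064, 29.182}, y in {-13.885, -12.637, -9.519, -3.812, 1.033, 7, 7, 7, 7, 7, 10.453, 17.679, 21.416, 21.694, 25.984, 29.814, 31.465, 31.73, 33.843, 34.668, 35.579, 38.478, 39.712, 40.332, 40.648, 41.877, 42.168, 44.364, 45.168, 45.585, 48.823, 50.579, 51.687, 54.127, 54.384, 55.011, 56.579, 59.97, 63.497, 67.117, 72.313}
xmin=-56.396, ymin=-13.885, xmax=29.182, ymax=72.313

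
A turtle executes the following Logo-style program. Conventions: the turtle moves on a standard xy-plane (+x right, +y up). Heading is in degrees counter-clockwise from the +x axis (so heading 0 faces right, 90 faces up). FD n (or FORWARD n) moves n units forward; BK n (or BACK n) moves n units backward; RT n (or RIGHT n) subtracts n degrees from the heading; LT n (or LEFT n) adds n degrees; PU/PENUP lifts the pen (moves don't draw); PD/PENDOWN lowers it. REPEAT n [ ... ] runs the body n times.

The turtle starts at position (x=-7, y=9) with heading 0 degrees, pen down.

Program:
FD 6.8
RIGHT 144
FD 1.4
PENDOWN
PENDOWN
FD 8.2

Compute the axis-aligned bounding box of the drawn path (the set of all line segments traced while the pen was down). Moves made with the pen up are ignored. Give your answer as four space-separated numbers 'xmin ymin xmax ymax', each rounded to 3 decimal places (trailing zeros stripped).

Executing turtle program step by step:
Start: pos=(-7,9), heading=0, pen down
FD 6.8: (-7,9) -> (-0.2,9) [heading=0, draw]
RT 144: heading 0 -> 216
FD 1.4: (-0.2,9) -> (-1.333,8.177) [heading=216, draw]
PD: pen down
PD: pen down
FD 8.2: (-1.333,8.177) -> (-7.967,3.357) [heading=216, draw]
Final: pos=(-7.967,3.357), heading=216, 3 segment(s) drawn

Segment endpoints: x in {-7.967, -7, -1.333, -0.2}, y in {3.357, 8.177, 9}
xmin=-7.967, ymin=3.357, xmax=-0.2, ymax=9

Answer: -7.967 3.357 -0.2 9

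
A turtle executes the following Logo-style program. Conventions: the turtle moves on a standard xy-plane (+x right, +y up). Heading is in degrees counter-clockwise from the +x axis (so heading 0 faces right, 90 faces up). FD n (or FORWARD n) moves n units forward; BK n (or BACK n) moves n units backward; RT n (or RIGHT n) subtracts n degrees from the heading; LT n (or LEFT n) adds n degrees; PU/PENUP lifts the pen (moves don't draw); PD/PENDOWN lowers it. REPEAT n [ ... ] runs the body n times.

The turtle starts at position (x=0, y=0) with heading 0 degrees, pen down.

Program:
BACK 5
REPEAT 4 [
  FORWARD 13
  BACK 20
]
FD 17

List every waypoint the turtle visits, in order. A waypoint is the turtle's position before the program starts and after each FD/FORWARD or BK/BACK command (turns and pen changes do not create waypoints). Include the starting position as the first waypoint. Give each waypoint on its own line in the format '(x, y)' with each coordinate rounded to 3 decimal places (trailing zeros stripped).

Executing turtle program step by step:
Start: pos=(0,0), heading=0, pen down
BK 5: (0,0) -> (-5,0) [heading=0, draw]
REPEAT 4 [
  -- iteration 1/4 --
  FD 13: (-5,0) -> (8,0) [heading=0, draw]
  BK 20: (8,0) -> (-12,0) [heading=0, draw]
  -- iteration 2/4 --
  FD 13: (-12,0) -> (1,0) [heading=0, draw]
  BK 20: (1,0) -> (-19,0) [heading=0, draw]
  -- iteration 3/4 --
  FD 13: (-19,0) -> (-6,0) [heading=0, draw]
  BK 20: (-6,0) -> (-26,0) [heading=0, draw]
  -- iteration 4/4 --
  FD 13: (-26,0) -> (-13,0) [heading=0, draw]
  BK 20: (-13,0) -> (-33,0) [heading=0, draw]
]
FD 17: (-33,0) -> (-16,0) [heading=0, draw]
Final: pos=(-16,0), heading=0, 10 segment(s) drawn
Waypoints (11 total):
(0, 0)
(-5, 0)
(8, 0)
(-12, 0)
(1, 0)
(-19, 0)
(-6, 0)
(-26, 0)
(-13, 0)
(-33, 0)
(-16, 0)

Answer: (0, 0)
(-5, 0)
(8, 0)
(-12, 0)
(1, 0)
(-19, 0)
(-6, 0)
(-26, 0)
(-13, 0)
(-33, 0)
(-16, 0)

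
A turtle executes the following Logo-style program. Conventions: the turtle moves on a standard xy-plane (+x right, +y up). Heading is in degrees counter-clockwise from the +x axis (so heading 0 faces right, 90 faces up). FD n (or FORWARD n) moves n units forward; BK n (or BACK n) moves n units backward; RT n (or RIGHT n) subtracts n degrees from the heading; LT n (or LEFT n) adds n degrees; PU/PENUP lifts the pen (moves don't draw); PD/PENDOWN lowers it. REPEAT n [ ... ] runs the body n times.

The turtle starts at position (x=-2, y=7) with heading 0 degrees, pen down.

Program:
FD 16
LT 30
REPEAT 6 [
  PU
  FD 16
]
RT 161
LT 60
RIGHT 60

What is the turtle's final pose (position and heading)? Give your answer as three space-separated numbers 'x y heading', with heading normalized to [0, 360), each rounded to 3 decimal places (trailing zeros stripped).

Answer: 97.138 55 229

Derivation:
Executing turtle program step by step:
Start: pos=(-2,7), heading=0, pen down
FD 16: (-2,7) -> (14,7) [heading=0, draw]
LT 30: heading 0 -> 30
REPEAT 6 [
  -- iteration 1/6 --
  PU: pen up
  FD 16: (14,7) -> (27.856,15) [heading=30, move]
  -- iteration 2/6 --
  PU: pen up
  FD 16: (27.856,15) -> (41.713,23) [heading=30, move]
  -- iteration 3/6 --
  PU: pen up
  FD 16: (41.713,23) -> (55.569,31) [heading=30, move]
  -- iteration 4/6 --
  PU: pen up
  FD 16: (55.569,31) -> (69.426,39) [heading=30, move]
  -- iteration 5/6 --
  PU: pen up
  FD 16: (69.426,39) -> (83.282,47) [heading=30, move]
  -- iteration 6/6 --
  PU: pen up
  FD 16: (83.282,47) -> (97.138,55) [heading=30, move]
]
RT 161: heading 30 -> 229
LT 60: heading 229 -> 289
RT 60: heading 289 -> 229
Final: pos=(97.138,55), heading=229, 1 segment(s) drawn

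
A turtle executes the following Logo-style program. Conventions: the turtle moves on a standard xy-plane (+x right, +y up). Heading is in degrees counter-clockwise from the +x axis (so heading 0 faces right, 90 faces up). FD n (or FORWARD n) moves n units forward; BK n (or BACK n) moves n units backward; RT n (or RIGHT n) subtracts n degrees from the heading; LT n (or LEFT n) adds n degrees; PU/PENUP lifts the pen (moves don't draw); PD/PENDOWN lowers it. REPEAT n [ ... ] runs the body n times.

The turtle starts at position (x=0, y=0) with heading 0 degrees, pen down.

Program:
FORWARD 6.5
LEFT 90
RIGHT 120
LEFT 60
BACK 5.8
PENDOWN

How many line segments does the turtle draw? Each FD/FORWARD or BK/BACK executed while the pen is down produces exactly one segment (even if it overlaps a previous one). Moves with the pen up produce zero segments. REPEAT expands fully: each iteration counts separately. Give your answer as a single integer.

Answer: 2

Derivation:
Executing turtle program step by step:
Start: pos=(0,0), heading=0, pen down
FD 6.5: (0,0) -> (6.5,0) [heading=0, draw]
LT 90: heading 0 -> 90
RT 120: heading 90 -> 330
LT 60: heading 330 -> 30
BK 5.8: (6.5,0) -> (1.477,-2.9) [heading=30, draw]
PD: pen down
Final: pos=(1.477,-2.9), heading=30, 2 segment(s) drawn
Segments drawn: 2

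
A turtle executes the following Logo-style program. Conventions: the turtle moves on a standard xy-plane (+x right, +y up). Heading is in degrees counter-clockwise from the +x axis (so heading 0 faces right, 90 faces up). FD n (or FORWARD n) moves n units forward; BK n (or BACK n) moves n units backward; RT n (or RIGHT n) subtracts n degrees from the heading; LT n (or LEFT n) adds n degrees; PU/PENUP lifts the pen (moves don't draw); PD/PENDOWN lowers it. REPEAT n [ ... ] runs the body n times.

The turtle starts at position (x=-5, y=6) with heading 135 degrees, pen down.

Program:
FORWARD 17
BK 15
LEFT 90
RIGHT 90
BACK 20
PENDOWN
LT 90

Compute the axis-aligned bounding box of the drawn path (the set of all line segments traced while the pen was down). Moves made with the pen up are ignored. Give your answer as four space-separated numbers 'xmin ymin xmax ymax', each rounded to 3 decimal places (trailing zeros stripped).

Executing turtle program step by step:
Start: pos=(-5,6), heading=135, pen down
FD 17: (-5,6) -> (-17.021,18.021) [heading=135, draw]
BK 15: (-17.021,18.021) -> (-6.414,7.414) [heading=135, draw]
LT 90: heading 135 -> 225
RT 90: heading 225 -> 135
BK 20: (-6.414,7.414) -> (7.728,-6.728) [heading=135, draw]
PD: pen down
LT 90: heading 135 -> 225
Final: pos=(7.728,-6.728), heading=225, 3 segment(s) drawn

Segment endpoints: x in {-17.021, -6.414, -5, 7.728}, y in {-6.728, 6, 7.414, 18.021}
xmin=-17.021, ymin=-6.728, xmax=7.728, ymax=18.021

Answer: -17.021 -6.728 7.728 18.021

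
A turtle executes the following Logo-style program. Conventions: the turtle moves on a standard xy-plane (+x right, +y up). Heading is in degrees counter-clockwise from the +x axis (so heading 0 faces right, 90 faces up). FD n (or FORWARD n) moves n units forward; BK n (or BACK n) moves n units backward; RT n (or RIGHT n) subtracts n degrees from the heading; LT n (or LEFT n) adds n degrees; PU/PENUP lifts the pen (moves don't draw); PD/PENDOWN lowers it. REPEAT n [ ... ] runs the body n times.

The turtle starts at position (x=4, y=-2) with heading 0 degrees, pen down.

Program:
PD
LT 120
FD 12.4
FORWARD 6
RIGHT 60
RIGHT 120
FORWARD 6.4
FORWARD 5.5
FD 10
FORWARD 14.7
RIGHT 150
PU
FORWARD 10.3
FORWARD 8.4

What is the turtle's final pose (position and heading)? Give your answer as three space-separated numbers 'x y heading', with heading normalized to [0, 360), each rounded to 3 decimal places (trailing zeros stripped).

Executing turtle program step by step:
Start: pos=(4,-2), heading=0, pen down
PD: pen down
LT 120: heading 0 -> 120
FD 12.4: (4,-2) -> (-2.2,8.739) [heading=120, draw]
FD 6: (-2.2,8.739) -> (-5.2,13.935) [heading=120, draw]
RT 60: heading 120 -> 60
RT 120: heading 60 -> 300
FD 6.4: (-5.2,13.935) -> (-2,8.392) [heading=300, draw]
FD 5.5: (-2,8.392) -> (0.75,3.629) [heading=300, draw]
FD 10: (0.75,3.629) -> (5.75,-5.031) [heading=300, draw]
FD 14.7: (5.75,-5.031) -> (13.1,-17.762) [heading=300, draw]
RT 150: heading 300 -> 150
PU: pen up
FD 10.3: (13.1,-17.762) -> (4.18,-12.612) [heading=150, move]
FD 8.4: (4.18,-12.612) -> (-3.095,-8.412) [heading=150, move]
Final: pos=(-3.095,-8.412), heading=150, 6 segment(s) drawn

Answer: -3.095 -8.412 150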